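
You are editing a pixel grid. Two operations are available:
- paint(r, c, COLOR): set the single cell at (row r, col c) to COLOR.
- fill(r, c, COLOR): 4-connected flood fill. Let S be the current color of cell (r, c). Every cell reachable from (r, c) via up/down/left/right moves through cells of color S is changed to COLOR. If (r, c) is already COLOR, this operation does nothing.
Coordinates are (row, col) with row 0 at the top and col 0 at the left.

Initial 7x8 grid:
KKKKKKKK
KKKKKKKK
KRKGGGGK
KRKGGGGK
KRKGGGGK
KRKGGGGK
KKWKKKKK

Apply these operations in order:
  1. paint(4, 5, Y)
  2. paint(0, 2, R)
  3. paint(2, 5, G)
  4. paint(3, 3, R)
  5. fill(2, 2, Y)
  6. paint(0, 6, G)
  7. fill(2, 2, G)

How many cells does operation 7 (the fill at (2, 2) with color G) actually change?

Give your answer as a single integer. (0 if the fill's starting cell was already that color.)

After op 1 paint(4,5,Y):
KKKKKKKK
KKKKKKKK
KRKGGGGK
KRKGGGGK
KRKGGYGK
KRKGGGGK
KKWKKKKK
After op 2 paint(0,2,R):
KKRKKKKK
KKKKKKKK
KRKGGGGK
KRKGGGGK
KRKGGYGK
KRKGGGGK
KKWKKKKK
After op 3 paint(2,5,G):
KKRKKKKK
KKKKKKKK
KRKGGGGK
KRKGGGGK
KRKGGYGK
KRKGGGGK
KKWKKKKK
After op 4 paint(3,3,R):
KKRKKKKK
KKKKKKKK
KRKGGGGK
KRKRGGGK
KRKGGYGK
KRKGGGGK
KKWKKKKK
After op 5 fill(2,2,Y) [34 cells changed]:
YYRYYYYY
YYYYYYYY
YRYGGGGY
YRYRGGGY
YRYGGYGY
YRYGGGGY
YYWYYYYY
After op 6 paint(0,6,G):
YYRYYYGY
YYYYYYYY
YRYGGGGY
YRYRGGGY
YRYGGYGY
YRYGGGGY
YYWYYYYY
After op 7 fill(2,2,G) [33 cells changed]:
GGRGGGGG
GGGGGGGG
GRGGGGGG
GRGRGGGG
GRGGGYGG
GRGGGGGG
GGWGGGGG

Answer: 33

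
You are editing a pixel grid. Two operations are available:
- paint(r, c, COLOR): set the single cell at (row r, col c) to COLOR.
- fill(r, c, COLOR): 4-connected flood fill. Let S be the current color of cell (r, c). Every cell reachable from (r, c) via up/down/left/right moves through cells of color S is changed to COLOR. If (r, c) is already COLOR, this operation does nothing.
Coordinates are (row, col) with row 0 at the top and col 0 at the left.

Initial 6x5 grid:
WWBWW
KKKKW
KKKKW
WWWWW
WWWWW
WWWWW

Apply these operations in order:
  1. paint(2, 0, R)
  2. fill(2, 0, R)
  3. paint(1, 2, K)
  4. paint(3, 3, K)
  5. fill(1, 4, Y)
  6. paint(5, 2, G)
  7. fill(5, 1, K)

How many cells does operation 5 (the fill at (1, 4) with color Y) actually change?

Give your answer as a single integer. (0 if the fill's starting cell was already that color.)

After op 1 paint(2,0,R):
WWBWW
KKKKW
RKKKW
WWWWW
WWWWW
WWWWW
After op 2 fill(2,0,R) [0 cells changed]:
WWBWW
KKKKW
RKKKW
WWWWW
WWWWW
WWWWW
After op 3 paint(1,2,K):
WWBWW
KKKKW
RKKKW
WWWWW
WWWWW
WWWWW
After op 4 paint(3,3,K):
WWBWW
KKKKW
RKKKW
WWWKW
WWWWW
WWWWW
After op 5 fill(1,4,Y) [18 cells changed]:
WWBYY
KKKKY
RKKKY
YYYKY
YYYYY
YYYYY

Answer: 18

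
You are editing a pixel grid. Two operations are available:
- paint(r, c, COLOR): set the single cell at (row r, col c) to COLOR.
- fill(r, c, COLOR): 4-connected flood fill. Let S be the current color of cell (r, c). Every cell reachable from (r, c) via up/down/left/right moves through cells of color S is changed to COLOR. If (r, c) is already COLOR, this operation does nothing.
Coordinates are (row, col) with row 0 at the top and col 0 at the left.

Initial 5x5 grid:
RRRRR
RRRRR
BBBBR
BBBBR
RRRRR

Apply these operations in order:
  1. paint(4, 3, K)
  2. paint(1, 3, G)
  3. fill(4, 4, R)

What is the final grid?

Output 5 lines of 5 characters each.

After op 1 paint(4,3,K):
RRRRR
RRRRR
BBBBR
BBBBR
RRRKR
After op 2 paint(1,3,G):
RRRRR
RRRGR
BBBBR
BBBBR
RRRKR
After op 3 fill(4,4,R) [0 cells changed]:
RRRRR
RRRGR
BBBBR
BBBBR
RRRKR

Answer: RRRRR
RRRGR
BBBBR
BBBBR
RRRKR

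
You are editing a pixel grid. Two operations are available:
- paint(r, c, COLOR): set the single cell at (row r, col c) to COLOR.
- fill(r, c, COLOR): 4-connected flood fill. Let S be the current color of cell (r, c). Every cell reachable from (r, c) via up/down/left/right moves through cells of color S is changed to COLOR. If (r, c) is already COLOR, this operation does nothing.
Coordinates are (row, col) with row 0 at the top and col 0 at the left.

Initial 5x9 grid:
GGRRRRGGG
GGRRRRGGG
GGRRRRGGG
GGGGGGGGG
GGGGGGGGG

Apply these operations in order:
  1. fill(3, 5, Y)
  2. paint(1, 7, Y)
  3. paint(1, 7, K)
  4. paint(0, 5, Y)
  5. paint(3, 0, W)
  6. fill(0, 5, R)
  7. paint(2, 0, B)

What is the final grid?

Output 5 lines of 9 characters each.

After op 1 fill(3,5,Y) [33 cells changed]:
YYRRRRYYY
YYRRRRYYY
YYRRRRYYY
YYYYYYYYY
YYYYYYYYY
After op 2 paint(1,7,Y):
YYRRRRYYY
YYRRRRYYY
YYRRRRYYY
YYYYYYYYY
YYYYYYYYY
After op 3 paint(1,7,K):
YYRRRRYYY
YYRRRRYKY
YYRRRRYYY
YYYYYYYYY
YYYYYYYYY
After op 4 paint(0,5,Y):
YYRRRYYYY
YYRRRRYKY
YYRRRRYYY
YYYYYYYYY
YYYYYYYYY
After op 5 paint(3,0,W):
YYRRRYYYY
YYRRRRYKY
YYRRRRYYY
WYYYYYYYY
YYYYYYYYY
After op 6 fill(0,5,R) [32 cells changed]:
RRRRRRRRR
RRRRRRRKR
RRRRRRRRR
WRRRRRRRR
RRRRRRRRR
After op 7 paint(2,0,B):
RRRRRRRRR
RRRRRRRKR
BRRRRRRRR
WRRRRRRRR
RRRRRRRRR

Answer: RRRRRRRRR
RRRRRRRKR
BRRRRRRRR
WRRRRRRRR
RRRRRRRRR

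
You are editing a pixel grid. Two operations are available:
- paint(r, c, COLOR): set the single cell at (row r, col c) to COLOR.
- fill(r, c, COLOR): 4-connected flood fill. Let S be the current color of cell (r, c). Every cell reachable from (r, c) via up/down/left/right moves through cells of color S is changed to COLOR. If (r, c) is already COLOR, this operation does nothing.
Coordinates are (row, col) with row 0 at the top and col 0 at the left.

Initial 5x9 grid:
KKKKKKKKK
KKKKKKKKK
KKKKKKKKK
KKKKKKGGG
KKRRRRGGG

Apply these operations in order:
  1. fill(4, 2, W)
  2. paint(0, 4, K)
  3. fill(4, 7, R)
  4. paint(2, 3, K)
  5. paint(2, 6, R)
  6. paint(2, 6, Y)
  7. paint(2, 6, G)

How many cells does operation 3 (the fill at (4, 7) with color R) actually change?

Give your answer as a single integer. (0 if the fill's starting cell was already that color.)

After op 1 fill(4,2,W) [4 cells changed]:
KKKKKKKKK
KKKKKKKKK
KKKKKKKKK
KKKKKKGGG
KKWWWWGGG
After op 2 paint(0,4,K):
KKKKKKKKK
KKKKKKKKK
KKKKKKKKK
KKKKKKGGG
KKWWWWGGG
After op 3 fill(4,7,R) [6 cells changed]:
KKKKKKKKK
KKKKKKKKK
KKKKKKKKK
KKKKKKRRR
KKWWWWRRR

Answer: 6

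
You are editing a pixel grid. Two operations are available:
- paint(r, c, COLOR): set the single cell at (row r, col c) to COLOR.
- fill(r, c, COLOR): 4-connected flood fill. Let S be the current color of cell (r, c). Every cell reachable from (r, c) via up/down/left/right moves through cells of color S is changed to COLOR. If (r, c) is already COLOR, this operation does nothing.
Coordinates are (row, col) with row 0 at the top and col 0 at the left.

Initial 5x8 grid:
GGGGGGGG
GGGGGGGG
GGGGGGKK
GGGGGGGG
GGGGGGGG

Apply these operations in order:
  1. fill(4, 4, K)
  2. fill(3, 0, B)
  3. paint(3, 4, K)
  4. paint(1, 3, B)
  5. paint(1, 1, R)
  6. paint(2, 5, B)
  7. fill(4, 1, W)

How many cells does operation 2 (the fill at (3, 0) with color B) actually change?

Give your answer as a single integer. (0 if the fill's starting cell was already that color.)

Answer: 40

Derivation:
After op 1 fill(4,4,K) [38 cells changed]:
KKKKKKKK
KKKKKKKK
KKKKKKKK
KKKKKKKK
KKKKKKKK
After op 2 fill(3,0,B) [40 cells changed]:
BBBBBBBB
BBBBBBBB
BBBBBBBB
BBBBBBBB
BBBBBBBB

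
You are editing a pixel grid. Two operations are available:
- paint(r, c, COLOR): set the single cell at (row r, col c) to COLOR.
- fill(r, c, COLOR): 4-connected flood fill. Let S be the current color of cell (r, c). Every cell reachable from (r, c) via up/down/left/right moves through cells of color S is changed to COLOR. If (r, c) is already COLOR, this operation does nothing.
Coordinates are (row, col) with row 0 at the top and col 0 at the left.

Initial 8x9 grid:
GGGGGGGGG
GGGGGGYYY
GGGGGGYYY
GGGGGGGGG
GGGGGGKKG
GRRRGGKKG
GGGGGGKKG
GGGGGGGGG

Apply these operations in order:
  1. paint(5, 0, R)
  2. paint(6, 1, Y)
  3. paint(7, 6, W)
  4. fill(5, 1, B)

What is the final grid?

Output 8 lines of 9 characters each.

Answer: GGGGGGGGG
GGGGGGYYY
GGGGGGYYY
GGGGGGGGG
GGGGGGKKG
BBBBGGKKG
GYGGGGKKG
GGGGGGWGG

Derivation:
After op 1 paint(5,0,R):
GGGGGGGGG
GGGGGGYYY
GGGGGGYYY
GGGGGGGGG
GGGGGGKKG
RRRRGGKKG
GGGGGGKKG
GGGGGGGGG
After op 2 paint(6,1,Y):
GGGGGGGGG
GGGGGGYYY
GGGGGGYYY
GGGGGGGGG
GGGGGGKKG
RRRRGGKKG
GYGGGGKKG
GGGGGGGGG
After op 3 paint(7,6,W):
GGGGGGGGG
GGGGGGYYY
GGGGGGYYY
GGGGGGGGG
GGGGGGKKG
RRRRGGKKG
GYGGGGKKG
GGGGGGWGG
After op 4 fill(5,1,B) [4 cells changed]:
GGGGGGGGG
GGGGGGYYY
GGGGGGYYY
GGGGGGGGG
GGGGGGKKG
BBBBGGKKG
GYGGGGKKG
GGGGGGWGG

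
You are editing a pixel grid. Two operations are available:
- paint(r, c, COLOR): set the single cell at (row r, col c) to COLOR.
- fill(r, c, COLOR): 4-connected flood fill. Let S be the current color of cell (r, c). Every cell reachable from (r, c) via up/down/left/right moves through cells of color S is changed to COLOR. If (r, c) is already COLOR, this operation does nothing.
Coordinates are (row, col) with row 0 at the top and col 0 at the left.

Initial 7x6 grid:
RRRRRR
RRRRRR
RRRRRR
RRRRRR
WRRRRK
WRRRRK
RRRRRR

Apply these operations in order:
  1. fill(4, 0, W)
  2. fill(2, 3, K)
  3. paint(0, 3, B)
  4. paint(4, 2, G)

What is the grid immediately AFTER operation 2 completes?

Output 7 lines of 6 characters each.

After op 1 fill(4,0,W) [0 cells changed]:
RRRRRR
RRRRRR
RRRRRR
RRRRRR
WRRRRK
WRRRRK
RRRRRR
After op 2 fill(2,3,K) [38 cells changed]:
KKKKKK
KKKKKK
KKKKKK
KKKKKK
WKKKKK
WKKKKK
KKKKKK

Answer: KKKKKK
KKKKKK
KKKKKK
KKKKKK
WKKKKK
WKKKKK
KKKKKK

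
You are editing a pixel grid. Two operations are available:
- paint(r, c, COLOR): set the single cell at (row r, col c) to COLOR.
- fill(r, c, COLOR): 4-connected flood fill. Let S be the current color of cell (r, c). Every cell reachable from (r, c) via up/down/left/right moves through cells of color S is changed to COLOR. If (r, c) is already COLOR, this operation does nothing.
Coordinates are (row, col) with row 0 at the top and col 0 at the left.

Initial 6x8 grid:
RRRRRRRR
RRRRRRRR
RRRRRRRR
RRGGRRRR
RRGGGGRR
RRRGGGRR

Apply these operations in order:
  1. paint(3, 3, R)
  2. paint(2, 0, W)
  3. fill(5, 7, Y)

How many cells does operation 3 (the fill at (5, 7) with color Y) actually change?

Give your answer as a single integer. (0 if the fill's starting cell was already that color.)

After op 1 paint(3,3,R):
RRRRRRRR
RRRRRRRR
RRRRRRRR
RRGRRRRR
RRGGGGRR
RRRGGGRR
After op 2 paint(2,0,W):
RRRRRRRR
RRRRRRRR
WRRRRRRR
RRGRRRRR
RRGGGGRR
RRRGGGRR
After op 3 fill(5,7,Y) [39 cells changed]:
YYYYYYYY
YYYYYYYY
WYYYYYYY
YYGYYYYY
YYGGGGYY
YYYGGGYY

Answer: 39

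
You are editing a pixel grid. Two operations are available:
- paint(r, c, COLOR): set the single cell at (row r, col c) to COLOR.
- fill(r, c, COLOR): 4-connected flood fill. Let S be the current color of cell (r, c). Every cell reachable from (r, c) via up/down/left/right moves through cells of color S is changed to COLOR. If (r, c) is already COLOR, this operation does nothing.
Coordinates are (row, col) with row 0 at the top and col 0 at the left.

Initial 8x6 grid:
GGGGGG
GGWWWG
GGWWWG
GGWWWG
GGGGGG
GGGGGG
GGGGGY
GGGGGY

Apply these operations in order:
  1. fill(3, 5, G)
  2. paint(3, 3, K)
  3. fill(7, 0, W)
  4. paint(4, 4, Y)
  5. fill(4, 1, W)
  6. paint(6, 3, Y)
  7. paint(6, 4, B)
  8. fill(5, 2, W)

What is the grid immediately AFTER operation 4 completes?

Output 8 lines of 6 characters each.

Answer: WWWWWW
WWWWWW
WWWWWW
WWWKWW
WWWWYW
WWWWWW
WWWWWY
WWWWWY

Derivation:
After op 1 fill(3,5,G) [0 cells changed]:
GGGGGG
GGWWWG
GGWWWG
GGWWWG
GGGGGG
GGGGGG
GGGGGY
GGGGGY
After op 2 paint(3,3,K):
GGGGGG
GGWWWG
GGWWWG
GGWKWG
GGGGGG
GGGGGG
GGGGGY
GGGGGY
After op 3 fill(7,0,W) [37 cells changed]:
WWWWWW
WWWWWW
WWWWWW
WWWKWW
WWWWWW
WWWWWW
WWWWWY
WWWWWY
After op 4 paint(4,4,Y):
WWWWWW
WWWWWW
WWWWWW
WWWKWW
WWWWYW
WWWWWW
WWWWWY
WWWWWY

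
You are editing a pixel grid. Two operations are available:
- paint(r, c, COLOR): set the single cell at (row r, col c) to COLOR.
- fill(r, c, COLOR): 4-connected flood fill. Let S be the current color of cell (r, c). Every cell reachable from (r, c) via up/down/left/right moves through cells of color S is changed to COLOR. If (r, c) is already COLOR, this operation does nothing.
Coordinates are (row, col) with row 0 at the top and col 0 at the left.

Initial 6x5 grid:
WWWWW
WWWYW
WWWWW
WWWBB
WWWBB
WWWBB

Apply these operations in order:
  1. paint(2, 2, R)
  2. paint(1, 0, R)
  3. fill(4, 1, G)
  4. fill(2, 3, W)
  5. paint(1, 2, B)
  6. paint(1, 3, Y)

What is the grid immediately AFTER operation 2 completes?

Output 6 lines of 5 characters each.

After op 1 paint(2,2,R):
WWWWW
WWWYW
WWRWW
WWWBB
WWWBB
WWWBB
After op 2 paint(1,0,R):
WWWWW
RWWYW
WWRWW
WWWBB
WWWBB
WWWBB

Answer: WWWWW
RWWYW
WWRWW
WWWBB
WWWBB
WWWBB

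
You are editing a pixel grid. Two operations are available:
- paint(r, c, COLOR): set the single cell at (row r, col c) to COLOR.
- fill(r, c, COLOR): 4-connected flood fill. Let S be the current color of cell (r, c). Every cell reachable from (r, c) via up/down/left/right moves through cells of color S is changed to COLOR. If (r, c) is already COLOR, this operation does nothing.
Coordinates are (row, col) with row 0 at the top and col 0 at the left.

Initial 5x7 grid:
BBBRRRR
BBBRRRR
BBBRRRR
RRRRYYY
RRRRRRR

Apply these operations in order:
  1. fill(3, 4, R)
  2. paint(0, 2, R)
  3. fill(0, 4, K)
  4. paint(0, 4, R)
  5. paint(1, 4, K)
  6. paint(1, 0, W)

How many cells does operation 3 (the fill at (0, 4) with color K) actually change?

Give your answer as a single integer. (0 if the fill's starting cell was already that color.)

Answer: 27

Derivation:
After op 1 fill(3,4,R) [3 cells changed]:
BBBRRRR
BBBRRRR
BBBRRRR
RRRRRRR
RRRRRRR
After op 2 paint(0,2,R):
BBRRRRR
BBBRRRR
BBBRRRR
RRRRRRR
RRRRRRR
After op 3 fill(0,4,K) [27 cells changed]:
BBKKKKK
BBBKKKK
BBBKKKK
KKKKKKK
KKKKKKK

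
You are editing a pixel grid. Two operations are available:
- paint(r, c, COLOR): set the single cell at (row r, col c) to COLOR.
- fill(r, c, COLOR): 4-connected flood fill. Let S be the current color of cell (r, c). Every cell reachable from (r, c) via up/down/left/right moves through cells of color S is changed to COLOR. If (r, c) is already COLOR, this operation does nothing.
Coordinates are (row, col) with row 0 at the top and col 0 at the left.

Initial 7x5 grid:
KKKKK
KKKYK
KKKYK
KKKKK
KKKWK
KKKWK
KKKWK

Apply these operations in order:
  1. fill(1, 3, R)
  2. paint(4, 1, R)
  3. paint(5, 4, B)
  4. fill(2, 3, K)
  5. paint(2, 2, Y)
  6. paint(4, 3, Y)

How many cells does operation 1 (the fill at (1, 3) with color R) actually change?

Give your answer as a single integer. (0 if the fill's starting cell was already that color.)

Answer: 2

Derivation:
After op 1 fill(1,3,R) [2 cells changed]:
KKKKK
KKKRK
KKKRK
KKKKK
KKKWK
KKKWK
KKKWK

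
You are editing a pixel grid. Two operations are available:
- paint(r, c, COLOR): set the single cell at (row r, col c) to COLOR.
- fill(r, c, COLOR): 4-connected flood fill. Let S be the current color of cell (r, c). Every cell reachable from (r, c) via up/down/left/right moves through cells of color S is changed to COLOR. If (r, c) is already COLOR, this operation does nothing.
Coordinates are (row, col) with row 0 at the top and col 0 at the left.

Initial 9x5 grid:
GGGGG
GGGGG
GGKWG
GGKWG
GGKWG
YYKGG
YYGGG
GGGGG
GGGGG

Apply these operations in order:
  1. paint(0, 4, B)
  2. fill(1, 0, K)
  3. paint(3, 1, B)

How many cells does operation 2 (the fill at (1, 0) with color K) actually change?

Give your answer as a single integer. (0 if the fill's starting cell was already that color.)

After op 1 paint(0,4,B):
GGGGB
GGGGG
GGKWG
GGKWG
GGKWG
YYKGG
YYGGG
GGGGG
GGGGG
After op 2 fill(1,0,K) [33 cells changed]:
KKKKB
KKKKK
KKKWK
KKKWK
KKKWK
YYKKK
YYKKK
KKKKK
KKKKK

Answer: 33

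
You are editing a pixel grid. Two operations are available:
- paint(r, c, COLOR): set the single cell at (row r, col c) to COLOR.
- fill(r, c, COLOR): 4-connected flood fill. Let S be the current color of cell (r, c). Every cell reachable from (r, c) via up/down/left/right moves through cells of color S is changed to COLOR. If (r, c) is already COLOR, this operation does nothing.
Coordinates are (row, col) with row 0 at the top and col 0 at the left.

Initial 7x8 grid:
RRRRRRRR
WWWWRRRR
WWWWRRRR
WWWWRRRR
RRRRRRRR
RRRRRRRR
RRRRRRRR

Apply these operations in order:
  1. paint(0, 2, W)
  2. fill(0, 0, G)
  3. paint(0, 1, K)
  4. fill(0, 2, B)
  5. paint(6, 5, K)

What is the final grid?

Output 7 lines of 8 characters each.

After op 1 paint(0,2,W):
RRWRRRRR
WWWWRRRR
WWWWRRRR
WWWWRRRR
RRRRRRRR
RRRRRRRR
RRRRRRRR
After op 2 fill(0,0,G) [2 cells changed]:
GGWRRRRR
WWWWRRRR
WWWWRRRR
WWWWRRRR
RRRRRRRR
RRRRRRRR
RRRRRRRR
After op 3 paint(0,1,K):
GKWRRRRR
WWWWRRRR
WWWWRRRR
WWWWRRRR
RRRRRRRR
RRRRRRRR
RRRRRRRR
After op 4 fill(0,2,B) [13 cells changed]:
GKBRRRRR
BBBBRRRR
BBBBRRRR
BBBBRRRR
RRRRRRRR
RRRRRRRR
RRRRRRRR
After op 5 paint(6,5,K):
GKBRRRRR
BBBBRRRR
BBBBRRRR
BBBBRRRR
RRRRRRRR
RRRRRRRR
RRRRRKRR

Answer: GKBRRRRR
BBBBRRRR
BBBBRRRR
BBBBRRRR
RRRRRRRR
RRRRRRRR
RRRRRKRR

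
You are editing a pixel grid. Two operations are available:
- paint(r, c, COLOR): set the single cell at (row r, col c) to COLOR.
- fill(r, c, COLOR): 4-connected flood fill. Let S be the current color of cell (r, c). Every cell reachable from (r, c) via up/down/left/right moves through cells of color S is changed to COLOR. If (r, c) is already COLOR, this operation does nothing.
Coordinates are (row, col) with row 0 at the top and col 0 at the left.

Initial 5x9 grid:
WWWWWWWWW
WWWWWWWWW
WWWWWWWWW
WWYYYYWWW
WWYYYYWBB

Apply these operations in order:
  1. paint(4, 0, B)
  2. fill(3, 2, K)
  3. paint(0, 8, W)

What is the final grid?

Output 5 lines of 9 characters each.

After op 1 paint(4,0,B):
WWWWWWWWW
WWWWWWWWW
WWWWWWWWW
WWYYYYWWW
BWYYYYWBB
After op 2 fill(3,2,K) [8 cells changed]:
WWWWWWWWW
WWWWWWWWW
WWWWWWWWW
WWKKKKWWW
BWKKKKWBB
After op 3 paint(0,8,W):
WWWWWWWWW
WWWWWWWWW
WWWWWWWWW
WWKKKKWWW
BWKKKKWBB

Answer: WWWWWWWWW
WWWWWWWWW
WWWWWWWWW
WWKKKKWWW
BWKKKKWBB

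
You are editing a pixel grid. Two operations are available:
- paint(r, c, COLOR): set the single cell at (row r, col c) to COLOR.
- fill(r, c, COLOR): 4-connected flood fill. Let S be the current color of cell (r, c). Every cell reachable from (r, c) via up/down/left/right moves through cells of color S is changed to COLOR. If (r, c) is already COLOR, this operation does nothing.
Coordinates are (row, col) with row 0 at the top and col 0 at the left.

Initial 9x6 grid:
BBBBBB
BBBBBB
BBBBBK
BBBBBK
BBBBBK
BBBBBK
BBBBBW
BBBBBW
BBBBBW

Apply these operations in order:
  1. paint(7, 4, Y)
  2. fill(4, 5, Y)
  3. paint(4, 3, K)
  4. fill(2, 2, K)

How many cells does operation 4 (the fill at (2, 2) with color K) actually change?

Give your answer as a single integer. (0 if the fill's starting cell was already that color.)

Answer: 45

Derivation:
After op 1 paint(7,4,Y):
BBBBBB
BBBBBB
BBBBBK
BBBBBK
BBBBBK
BBBBBK
BBBBBW
BBBBYW
BBBBBW
After op 2 fill(4,5,Y) [4 cells changed]:
BBBBBB
BBBBBB
BBBBBY
BBBBBY
BBBBBY
BBBBBY
BBBBBW
BBBBYW
BBBBBW
After op 3 paint(4,3,K):
BBBBBB
BBBBBB
BBBBBY
BBBBBY
BBBKBY
BBBBBY
BBBBBW
BBBBYW
BBBBBW
After op 4 fill(2,2,K) [45 cells changed]:
KKKKKK
KKKKKK
KKKKKY
KKKKKY
KKKKKY
KKKKKY
KKKKKW
KKKKYW
KKKKKW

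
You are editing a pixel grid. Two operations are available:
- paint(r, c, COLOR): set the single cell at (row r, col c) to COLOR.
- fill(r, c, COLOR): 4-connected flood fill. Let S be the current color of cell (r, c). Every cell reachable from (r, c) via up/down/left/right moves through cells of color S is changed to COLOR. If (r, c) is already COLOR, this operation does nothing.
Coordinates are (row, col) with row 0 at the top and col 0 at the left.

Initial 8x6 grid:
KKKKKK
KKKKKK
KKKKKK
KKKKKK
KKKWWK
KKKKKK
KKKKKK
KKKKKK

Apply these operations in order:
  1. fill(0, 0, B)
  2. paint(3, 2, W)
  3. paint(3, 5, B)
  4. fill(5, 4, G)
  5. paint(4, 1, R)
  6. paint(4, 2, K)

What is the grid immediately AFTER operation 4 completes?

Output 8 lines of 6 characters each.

After op 1 fill(0,0,B) [46 cells changed]:
BBBBBB
BBBBBB
BBBBBB
BBBBBB
BBBWWB
BBBBBB
BBBBBB
BBBBBB
After op 2 paint(3,2,W):
BBBBBB
BBBBBB
BBBBBB
BBWBBB
BBBWWB
BBBBBB
BBBBBB
BBBBBB
After op 3 paint(3,5,B):
BBBBBB
BBBBBB
BBBBBB
BBWBBB
BBBWWB
BBBBBB
BBBBBB
BBBBBB
After op 4 fill(5,4,G) [45 cells changed]:
GGGGGG
GGGGGG
GGGGGG
GGWGGG
GGGWWG
GGGGGG
GGGGGG
GGGGGG

Answer: GGGGGG
GGGGGG
GGGGGG
GGWGGG
GGGWWG
GGGGGG
GGGGGG
GGGGGG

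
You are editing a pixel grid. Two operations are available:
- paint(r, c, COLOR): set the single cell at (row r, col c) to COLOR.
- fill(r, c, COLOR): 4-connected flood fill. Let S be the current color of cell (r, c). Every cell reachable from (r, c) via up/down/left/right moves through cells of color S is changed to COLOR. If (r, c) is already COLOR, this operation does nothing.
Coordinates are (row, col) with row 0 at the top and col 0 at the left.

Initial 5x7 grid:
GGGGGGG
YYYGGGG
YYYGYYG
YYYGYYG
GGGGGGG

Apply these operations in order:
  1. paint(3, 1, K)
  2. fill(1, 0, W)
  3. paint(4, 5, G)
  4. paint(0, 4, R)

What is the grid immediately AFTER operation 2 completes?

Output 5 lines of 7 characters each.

After op 1 paint(3,1,K):
GGGGGGG
YYYGGGG
YYYGYYG
YKYGYYG
GGGGGGG
After op 2 fill(1,0,W) [8 cells changed]:
GGGGGGG
WWWGGGG
WWWGYYG
WKWGYYG
GGGGGGG

Answer: GGGGGGG
WWWGGGG
WWWGYYG
WKWGYYG
GGGGGGG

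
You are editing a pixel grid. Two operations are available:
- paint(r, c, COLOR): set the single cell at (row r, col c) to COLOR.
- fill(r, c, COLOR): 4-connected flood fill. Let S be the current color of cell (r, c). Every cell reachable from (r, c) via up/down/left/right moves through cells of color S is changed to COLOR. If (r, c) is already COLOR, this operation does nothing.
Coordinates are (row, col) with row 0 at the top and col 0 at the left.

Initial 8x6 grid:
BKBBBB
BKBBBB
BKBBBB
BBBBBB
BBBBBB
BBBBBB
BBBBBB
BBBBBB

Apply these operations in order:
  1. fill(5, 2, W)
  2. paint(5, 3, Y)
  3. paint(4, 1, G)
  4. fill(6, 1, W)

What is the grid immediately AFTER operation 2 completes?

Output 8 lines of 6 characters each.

Answer: WKWWWW
WKWWWW
WKWWWW
WWWWWW
WWWWWW
WWWYWW
WWWWWW
WWWWWW

Derivation:
After op 1 fill(5,2,W) [45 cells changed]:
WKWWWW
WKWWWW
WKWWWW
WWWWWW
WWWWWW
WWWWWW
WWWWWW
WWWWWW
After op 2 paint(5,3,Y):
WKWWWW
WKWWWW
WKWWWW
WWWWWW
WWWWWW
WWWYWW
WWWWWW
WWWWWW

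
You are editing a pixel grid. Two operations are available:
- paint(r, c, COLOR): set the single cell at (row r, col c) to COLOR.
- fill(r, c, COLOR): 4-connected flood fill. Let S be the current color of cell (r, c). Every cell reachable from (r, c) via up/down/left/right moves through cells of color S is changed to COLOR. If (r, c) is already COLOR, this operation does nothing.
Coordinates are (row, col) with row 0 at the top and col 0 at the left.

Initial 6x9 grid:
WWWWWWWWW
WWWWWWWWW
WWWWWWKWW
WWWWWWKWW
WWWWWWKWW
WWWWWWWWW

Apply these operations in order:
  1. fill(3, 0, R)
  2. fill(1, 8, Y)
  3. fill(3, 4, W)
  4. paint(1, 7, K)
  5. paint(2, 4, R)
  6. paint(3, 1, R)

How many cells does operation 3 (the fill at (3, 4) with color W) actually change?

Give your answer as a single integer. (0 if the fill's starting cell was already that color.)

Answer: 51

Derivation:
After op 1 fill(3,0,R) [51 cells changed]:
RRRRRRRRR
RRRRRRRRR
RRRRRRKRR
RRRRRRKRR
RRRRRRKRR
RRRRRRRRR
After op 2 fill(1,8,Y) [51 cells changed]:
YYYYYYYYY
YYYYYYYYY
YYYYYYKYY
YYYYYYKYY
YYYYYYKYY
YYYYYYYYY
After op 3 fill(3,4,W) [51 cells changed]:
WWWWWWWWW
WWWWWWWWW
WWWWWWKWW
WWWWWWKWW
WWWWWWKWW
WWWWWWWWW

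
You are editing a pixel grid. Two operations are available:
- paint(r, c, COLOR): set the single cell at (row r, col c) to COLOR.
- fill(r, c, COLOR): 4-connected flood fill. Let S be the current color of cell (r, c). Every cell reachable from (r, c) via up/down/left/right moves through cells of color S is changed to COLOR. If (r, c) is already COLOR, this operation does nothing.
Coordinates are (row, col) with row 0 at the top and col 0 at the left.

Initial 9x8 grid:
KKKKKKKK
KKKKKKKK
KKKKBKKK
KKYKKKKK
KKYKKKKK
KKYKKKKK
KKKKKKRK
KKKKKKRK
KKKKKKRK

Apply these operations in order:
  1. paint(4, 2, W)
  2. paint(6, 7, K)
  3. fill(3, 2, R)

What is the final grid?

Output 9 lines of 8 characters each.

After op 1 paint(4,2,W):
KKKKKKKK
KKKKKKKK
KKKKBKKK
KKYKKKKK
KKWKKKKK
KKYKKKKK
KKKKKKRK
KKKKKKRK
KKKKKKRK
After op 2 paint(6,7,K):
KKKKKKKK
KKKKKKKK
KKKKBKKK
KKYKKKKK
KKWKKKKK
KKYKKKKK
KKKKKKRK
KKKKKKRK
KKKKKKRK
After op 3 fill(3,2,R) [1 cells changed]:
KKKKKKKK
KKKKKKKK
KKKKBKKK
KKRKKKKK
KKWKKKKK
KKYKKKKK
KKKKKKRK
KKKKKKRK
KKKKKKRK

Answer: KKKKKKKK
KKKKKKKK
KKKKBKKK
KKRKKKKK
KKWKKKKK
KKYKKKKK
KKKKKKRK
KKKKKKRK
KKKKKKRK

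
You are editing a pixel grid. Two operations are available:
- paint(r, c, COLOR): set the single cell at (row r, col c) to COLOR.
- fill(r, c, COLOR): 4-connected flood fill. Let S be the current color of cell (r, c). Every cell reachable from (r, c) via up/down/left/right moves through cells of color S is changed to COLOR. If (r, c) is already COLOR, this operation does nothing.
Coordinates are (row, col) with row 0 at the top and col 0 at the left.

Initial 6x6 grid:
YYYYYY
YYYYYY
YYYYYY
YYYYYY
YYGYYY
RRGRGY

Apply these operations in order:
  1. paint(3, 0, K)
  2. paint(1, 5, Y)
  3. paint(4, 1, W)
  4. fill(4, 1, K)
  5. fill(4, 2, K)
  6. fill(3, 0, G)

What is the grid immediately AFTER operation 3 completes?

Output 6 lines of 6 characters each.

After op 1 paint(3,0,K):
YYYYYY
YYYYYY
YYYYYY
KYYYYY
YYGYYY
RRGRGY
After op 2 paint(1,5,Y):
YYYYYY
YYYYYY
YYYYYY
KYYYYY
YYGYYY
RRGRGY
After op 3 paint(4,1,W):
YYYYYY
YYYYYY
YYYYYY
KYYYYY
YWGYYY
RRGRGY

Answer: YYYYYY
YYYYYY
YYYYYY
KYYYYY
YWGYYY
RRGRGY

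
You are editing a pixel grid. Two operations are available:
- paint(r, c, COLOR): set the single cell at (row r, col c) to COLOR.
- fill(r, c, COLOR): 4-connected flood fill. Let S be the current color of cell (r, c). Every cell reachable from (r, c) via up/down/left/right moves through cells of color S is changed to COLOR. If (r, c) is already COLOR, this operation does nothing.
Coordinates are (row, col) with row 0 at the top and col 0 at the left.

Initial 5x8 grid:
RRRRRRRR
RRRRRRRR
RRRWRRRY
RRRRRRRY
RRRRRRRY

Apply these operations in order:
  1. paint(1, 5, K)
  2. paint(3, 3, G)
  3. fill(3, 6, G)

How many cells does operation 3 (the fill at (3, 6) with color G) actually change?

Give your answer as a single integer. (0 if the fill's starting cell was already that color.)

After op 1 paint(1,5,K):
RRRRRRRR
RRRRRKRR
RRRWRRRY
RRRRRRRY
RRRRRRRY
After op 2 paint(3,3,G):
RRRRRRRR
RRRRRKRR
RRRWRRRY
RRRGRRRY
RRRRRRRY
After op 3 fill(3,6,G) [34 cells changed]:
GGGGGGGG
GGGGGKGG
GGGWGGGY
GGGGGGGY
GGGGGGGY

Answer: 34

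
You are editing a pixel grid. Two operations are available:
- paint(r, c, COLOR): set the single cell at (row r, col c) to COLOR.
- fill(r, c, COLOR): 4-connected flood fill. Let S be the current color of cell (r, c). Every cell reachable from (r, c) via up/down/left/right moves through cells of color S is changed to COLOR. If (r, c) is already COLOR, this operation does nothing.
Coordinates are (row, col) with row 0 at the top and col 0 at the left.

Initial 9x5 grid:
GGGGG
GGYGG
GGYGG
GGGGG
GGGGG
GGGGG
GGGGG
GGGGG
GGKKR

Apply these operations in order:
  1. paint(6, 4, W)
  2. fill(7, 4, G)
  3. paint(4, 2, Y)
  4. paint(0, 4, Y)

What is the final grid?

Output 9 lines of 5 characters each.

After op 1 paint(6,4,W):
GGGGG
GGYGG
GGYGG
GGGGG
GGGGG
GGGGG
GGGGW
GGGGG
GGKKR
After op 2 fill(7,4,G) [0 cells changed]:
GGGGG
GGYGG
GGYGG
GGGGG
GGGGG
GGGGG
GGGGW
GGGGG
GGKKR
After op 3 paint(4,2,Y):
GGGGG
GGYGG
GGYGG
GGGGG
GGYGG
GGGGG
GGGGW
GGGGG
GGKKR
After op 4 paint(0,4,Y):
GGGGY
GGYGG
GGYGG
GGGGG
GGYGG
GGGGG
GGGGW
GGGGG
GGKKR

Answer: GGGGY
GGYGG
GGYGG
GGGGG
GGYGG
GGGGG
GGGGW
GGGGG
GGKKR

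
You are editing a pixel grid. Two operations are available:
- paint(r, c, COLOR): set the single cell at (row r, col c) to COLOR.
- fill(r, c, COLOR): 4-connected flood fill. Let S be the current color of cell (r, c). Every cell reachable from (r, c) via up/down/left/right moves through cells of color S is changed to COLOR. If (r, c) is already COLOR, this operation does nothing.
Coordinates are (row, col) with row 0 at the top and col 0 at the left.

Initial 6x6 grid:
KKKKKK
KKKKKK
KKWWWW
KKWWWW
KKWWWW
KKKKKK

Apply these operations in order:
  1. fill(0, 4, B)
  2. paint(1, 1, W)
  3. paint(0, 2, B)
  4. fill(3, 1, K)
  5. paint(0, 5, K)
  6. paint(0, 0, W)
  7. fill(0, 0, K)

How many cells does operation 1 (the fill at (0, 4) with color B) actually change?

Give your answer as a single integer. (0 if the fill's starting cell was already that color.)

Answer: 24

Derivation:
After op 1 fill(0,4,B) [24 cells changed]:
BBBBBB
BBBBBB
BBWWWW
BBWWWW
BBWWWW
BBBBBB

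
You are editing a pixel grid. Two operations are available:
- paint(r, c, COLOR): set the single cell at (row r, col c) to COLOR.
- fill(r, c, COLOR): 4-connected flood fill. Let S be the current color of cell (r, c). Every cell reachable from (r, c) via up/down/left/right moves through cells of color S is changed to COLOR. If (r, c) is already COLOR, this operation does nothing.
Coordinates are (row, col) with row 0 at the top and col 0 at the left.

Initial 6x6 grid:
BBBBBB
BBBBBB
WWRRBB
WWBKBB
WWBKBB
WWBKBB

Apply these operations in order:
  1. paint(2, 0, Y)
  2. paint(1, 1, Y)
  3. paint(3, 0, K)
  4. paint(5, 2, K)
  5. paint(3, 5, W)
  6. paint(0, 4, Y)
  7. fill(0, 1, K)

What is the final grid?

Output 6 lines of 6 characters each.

After op 1 paint(2,0,Y):
BBBBBB
BBBBBB
YWRRBB
WWBKBB
WWBKBB
WWBKBB
After op 2 paint(1,1,Y):
BBBBBB
BYBBBB
YWRRBB
WWBKBB
WWBKBB
WWBKBB
After op 3 paint(3,0,K):
BBBBBB
BYBBBB
YWRRBB
KWBKBB
WWBKBB
WWBKBB
After op 4 paint(5,2,K):
BBBBBB
BYBBBB
YWRRBB
KWBKBB
WWBKBB
WWKKBB
After op 5 paint(3,5,W):
BBBBBB
BYBBBB
YWRRBB
KWBKBW
WWBKBB
WWKKBB
After op 6 paint(0,4,Y):
BBBBYB
BYBBBB
YWRRBB
KWBKBW
WWBKBB
WWKKBB
After op 7 fill(0,1,K) [17 cells changed]:
KKKKYK
KYKKKK
YWRRKK
KWBKKW
WWBKKK
WWKKKK

Answer: KKKKYK
KYKKKK
YWRRKK
KWBKKW
WWBKKK
WWKKKK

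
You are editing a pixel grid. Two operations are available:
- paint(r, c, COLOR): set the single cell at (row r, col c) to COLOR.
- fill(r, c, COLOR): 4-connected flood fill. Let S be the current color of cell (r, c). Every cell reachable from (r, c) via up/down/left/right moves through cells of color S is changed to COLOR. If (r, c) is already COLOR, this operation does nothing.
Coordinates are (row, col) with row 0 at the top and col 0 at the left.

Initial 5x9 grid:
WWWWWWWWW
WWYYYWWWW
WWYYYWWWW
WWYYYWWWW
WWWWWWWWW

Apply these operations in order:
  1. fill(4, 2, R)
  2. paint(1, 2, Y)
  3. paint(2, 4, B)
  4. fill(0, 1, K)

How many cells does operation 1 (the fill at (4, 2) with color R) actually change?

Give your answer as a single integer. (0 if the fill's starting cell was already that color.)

After op 1 fill(4,2,R) [36 cells changed]:
RRRRRRRRR
RRYYYRRRR
RRYYYRRRR
RRYYYRRRR
RRRRRRRRR

Answer: 36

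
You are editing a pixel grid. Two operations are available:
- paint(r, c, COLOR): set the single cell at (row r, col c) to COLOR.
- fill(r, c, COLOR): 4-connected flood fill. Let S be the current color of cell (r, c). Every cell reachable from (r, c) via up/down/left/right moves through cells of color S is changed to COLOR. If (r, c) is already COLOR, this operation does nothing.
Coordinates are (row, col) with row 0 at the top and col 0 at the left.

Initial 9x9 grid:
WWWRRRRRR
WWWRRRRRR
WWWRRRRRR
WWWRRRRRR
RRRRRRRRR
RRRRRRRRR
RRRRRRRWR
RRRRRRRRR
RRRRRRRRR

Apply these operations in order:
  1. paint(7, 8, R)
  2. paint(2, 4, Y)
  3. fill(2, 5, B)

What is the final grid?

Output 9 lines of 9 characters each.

Answer: WWWBBBBBB
WWWBBBBBB
WWWBYBBBB
WWWBBBBBB
BBBBBBBBB
BBBBBBBBB
BBBBBBBWB
BBBBBBBBB
BBBBBBBBB

Derivation:
After op 1 paint(7,8,R):
WWWRRRRRR
WWWRRRRRR
WWWRRRRRR
WWWRRRRRR
RRRRRRRRR
RRRRRRRRR
RRRRRRRWR
RRRRRRRRR
RRRRRRRRR
After op 2 paint(2,4,Y):
WWWRRRRRR
WWWRRRRRR
WWWRYRRRR
WWWRRRRRR
RRRRRRRRR
RRRRRRRRR
RRRRRRRWR
RRRRRRRRR
RRRRRRRRR
After op 3 fill(2,5,B) [67 cells changed]:
WWWBBBBBB
WWWBBBBBB
WWWBYBBBB
WWWBBBBBB
BBBBBBBBB
BBBBBBBBB
BBBBBBBWB
BBBBBBBBB
BBBBBBBBB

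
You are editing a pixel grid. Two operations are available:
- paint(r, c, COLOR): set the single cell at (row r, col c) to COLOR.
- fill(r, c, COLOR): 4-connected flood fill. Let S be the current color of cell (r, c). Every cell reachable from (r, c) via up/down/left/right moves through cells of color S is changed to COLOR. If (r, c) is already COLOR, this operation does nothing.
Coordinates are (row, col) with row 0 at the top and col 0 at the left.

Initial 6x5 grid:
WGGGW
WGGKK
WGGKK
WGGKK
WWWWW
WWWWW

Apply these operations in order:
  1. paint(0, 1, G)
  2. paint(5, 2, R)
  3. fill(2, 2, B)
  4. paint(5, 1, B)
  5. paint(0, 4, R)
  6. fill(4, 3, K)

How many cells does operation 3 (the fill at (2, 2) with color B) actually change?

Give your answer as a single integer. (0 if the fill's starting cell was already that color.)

After op 1 paint(0,1,G):
WGGGW
WGGKK
WGGKK
WGGKK
WWWWW
WWWWW
After op 2 paint(5,2,R):
WGGGW
WGGKK
WGGKK
WGGKK
WWWWW
WWRWW
After op 3 fill(2,2,B) [9 cells changed]:
WBBBW
WBBKK
WBBKK
WBBKK
WWWWW
WWRWW

Answer: 9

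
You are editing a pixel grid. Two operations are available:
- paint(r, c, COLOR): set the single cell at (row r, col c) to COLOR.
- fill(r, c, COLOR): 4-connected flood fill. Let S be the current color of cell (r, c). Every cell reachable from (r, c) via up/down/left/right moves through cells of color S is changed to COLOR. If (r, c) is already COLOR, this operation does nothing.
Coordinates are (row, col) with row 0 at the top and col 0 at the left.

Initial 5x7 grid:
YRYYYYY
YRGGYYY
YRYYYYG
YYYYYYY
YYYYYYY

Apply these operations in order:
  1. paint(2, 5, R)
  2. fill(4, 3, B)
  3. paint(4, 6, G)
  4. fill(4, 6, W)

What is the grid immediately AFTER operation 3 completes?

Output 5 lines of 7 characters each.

After op 1 paint(2,5,R):
YRYYYYY
YRGGYYY
YRYYYRG
YYYYYYY
YYYYYYY
After op 2 fill(4,3,B) [28 cells changed]:
BRBBBBB
BRGGBBB
BRBBBRG
BBBBBBB
BBBBBBB
After op 3 paint(4,6,G):
BRBBBBB
BRGGBBB
BRBBBRG
BBBBBBB
BBBBBBG

Answer: BRBBBBB
BRGGBBB
BRBBBRG
BBBBBBB
BBBBBBG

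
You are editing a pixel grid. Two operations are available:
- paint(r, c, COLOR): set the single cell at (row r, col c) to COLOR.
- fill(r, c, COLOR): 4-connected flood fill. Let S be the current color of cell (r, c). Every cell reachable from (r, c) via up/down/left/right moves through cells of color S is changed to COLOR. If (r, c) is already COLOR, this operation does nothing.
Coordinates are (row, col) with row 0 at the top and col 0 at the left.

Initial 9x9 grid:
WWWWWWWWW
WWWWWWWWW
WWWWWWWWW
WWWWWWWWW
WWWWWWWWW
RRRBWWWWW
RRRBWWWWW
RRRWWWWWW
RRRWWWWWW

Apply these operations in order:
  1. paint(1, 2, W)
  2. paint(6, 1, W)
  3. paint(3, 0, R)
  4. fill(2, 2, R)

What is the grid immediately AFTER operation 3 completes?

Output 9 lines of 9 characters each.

After op 1 paint(1,2,W):
WWWWWWWWW
WWWWWWWWW
WWWWWWWWW
WWWWWWWWW
WWWWWWWWW
RRRBWWWWW
RRRBWWWWW
RRRWWWWWW
RRRWWWWWW
After op 2 paint(6,1,W):
WWWWWWWWW
WWWWWWWWW
WWWWWWWWW
WWWWWWWWW
WWWWWWWWW
RRRBWWWWW
RWRBWWWWW
RRRWWWWWW
RRRWWWWWW
After op 3 paint(3,0,R):
WWWWWWWWW
WWWWWWWWW
WWWWWWWWW
RWWWWWWWW
WWWWWWWWW
RRRBWWWWW
RWRBWWWWW
RRRWWWWWW
RRRWWWWWW

Answer: WWWWWWWWW
WWWWWWWWW
WWWWWWWWW
RWWWWWWWW
WWWWWWWWW
RRRBWWWWW
RWRBWWWWW
RRRWWWWWW
RRRWWWWWW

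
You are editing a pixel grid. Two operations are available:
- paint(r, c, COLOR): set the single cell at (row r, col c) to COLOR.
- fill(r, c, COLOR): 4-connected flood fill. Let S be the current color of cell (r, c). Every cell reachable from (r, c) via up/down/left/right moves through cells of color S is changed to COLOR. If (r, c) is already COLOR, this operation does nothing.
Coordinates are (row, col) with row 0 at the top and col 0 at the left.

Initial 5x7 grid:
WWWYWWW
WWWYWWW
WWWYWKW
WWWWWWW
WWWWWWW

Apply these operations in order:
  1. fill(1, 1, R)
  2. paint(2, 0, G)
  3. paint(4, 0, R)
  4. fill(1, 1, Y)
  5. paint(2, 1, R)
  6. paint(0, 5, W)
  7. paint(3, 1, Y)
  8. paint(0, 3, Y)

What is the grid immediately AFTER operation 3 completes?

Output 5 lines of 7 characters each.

After op 1 fill(1,1,R) [31 cells changed]:
RRRYRRR
RRRYRRR
RRRYRKR
RRRRRRR
RRRRRRR
After op 2 paint(2,0,G):
RRRYRRR
RRRYRRR
GRRYRKR
RRRRRRR
RRRRRRR
After op 3 paint(4,0,R):
RRRYRRR
RRRYRRR
GRRYRKR
RRRRRRR
RRRRRRR

Answer: RRRYRRR
RRRYRRR
GRRYRKR
RRRRRRR
RRRRRRR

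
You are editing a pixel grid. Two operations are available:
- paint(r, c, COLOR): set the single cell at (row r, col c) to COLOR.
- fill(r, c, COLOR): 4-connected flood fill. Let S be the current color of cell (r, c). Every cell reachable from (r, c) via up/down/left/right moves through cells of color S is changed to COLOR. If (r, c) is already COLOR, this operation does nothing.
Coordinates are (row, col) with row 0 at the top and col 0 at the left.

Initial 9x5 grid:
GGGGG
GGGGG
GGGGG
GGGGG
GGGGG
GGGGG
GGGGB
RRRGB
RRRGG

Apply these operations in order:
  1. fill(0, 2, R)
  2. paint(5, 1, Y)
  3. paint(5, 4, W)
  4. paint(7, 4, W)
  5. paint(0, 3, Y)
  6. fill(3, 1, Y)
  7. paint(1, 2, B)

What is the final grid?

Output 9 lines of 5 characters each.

Answer: YYYYY
YYBYY
YYYYY
YYYYY
YYYYY
YYYYW
YYYYB
YYYYW
YYYYY

Derivation:
After op 1 fill(0,2,R) [37 cells changed]:
RRRRR
RRRRR
RRRRR
RRRRR
RRRRR
RRRRR
RRRRB
RRRRB
RRRRR
After op 2 paint(5,1,Y):
RRRRR
RRRRR
RRRRR
RRRRR
RRRRR
RYRRR
RRRRB
RRRRB
RRRRR
After op 3 paint(5,4,W):
RRRRR
RRRRR
RRRRR
RRRRR
RRRRR
RYRRW
RRRRB
RRRRB
RRRRR
After op 4 paint(7,4,W):
RRRRR
RRRRR
RRRRR
RRRRR
RRRRR
RYRRW
RRRRB
RRRRW
RRRRR
After op 5 paint(0,3,Y):
RRRYR
RRRRR
RRRRR
RRRRR
RRRRR
RYRRW
RRRRB
RRRRW
RRRRR
After op 6 fill(3,1,Y) [40 cells changed]:
YYYYY
YYYYY
YYYYY
YYYYY
YYYYY
YYYYW
YYYYB
YYYYW
YYYYY
After op 7 paint(1,2,B):
YYYYY
YYBYY
YYYYY
YYYYY
YYYYY
YYYYW
YYYYB
YYYYW
YYYYY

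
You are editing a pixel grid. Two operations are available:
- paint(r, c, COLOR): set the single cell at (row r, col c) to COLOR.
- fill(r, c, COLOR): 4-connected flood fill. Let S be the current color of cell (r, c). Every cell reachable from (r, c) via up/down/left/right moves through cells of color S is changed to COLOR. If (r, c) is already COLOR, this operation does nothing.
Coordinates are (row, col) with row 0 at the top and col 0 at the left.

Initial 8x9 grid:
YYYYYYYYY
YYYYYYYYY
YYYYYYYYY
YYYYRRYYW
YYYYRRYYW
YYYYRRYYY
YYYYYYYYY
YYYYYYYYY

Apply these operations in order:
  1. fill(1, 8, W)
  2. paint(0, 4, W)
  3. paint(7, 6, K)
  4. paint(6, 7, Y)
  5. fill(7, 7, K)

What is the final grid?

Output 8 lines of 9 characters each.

Answer: KKKKKKKKK
KKKKKKKKK
KKKKKKKKK
KKKKRRKKK
KKKKRRKKK
KKKKRRKKK
KKKKKKKYK
KKKKKKKKK

Derivation:
After op 1 fill(1,8,W) [64 cells changed]:
WWWWWWWWW
WWWWWWWWW
WWWWWWWWW
WWWWRRWWW
WWWWRRWWW
WWWWRRWWW
WWWWWWWWW
WWWWWWWWW
After op 2 paint(0,4,W):
WWWWWWWWW
WWWWWWWWW
WWWWWWWWW
WWWWRRWWW
WWWWRRWWW
WWWWRRWWW
WWWWWWWWW
WWWWWWWWW
After op 3 paint(7,6,K):
WWWWWWWWW
WWWWWWWWW
WWWWWWWWW
WWWWRRWWW
WWWWRRWWW
WWWWRRWWW
WWWWWWWWW
WWWWWWKWW
After op 4 paint(6,7,Y):
WWWWWWWWW
WWWWWWWWW
WWWWWWWWW
WWWWRRWWW
WWWWRRWWW
WWWWRRWWW
WWWWWWWYW
WWWWWWKWW
After op 5 fill(7,7,K) [64 cells changed]:
KKKKKKKKK
KKKKKKKKK
KKKKKKKKK
KKKKRRKKK
KKKKRRKKK
KKKKRRKKK
KKKKKKKYK
KKKKKKKKK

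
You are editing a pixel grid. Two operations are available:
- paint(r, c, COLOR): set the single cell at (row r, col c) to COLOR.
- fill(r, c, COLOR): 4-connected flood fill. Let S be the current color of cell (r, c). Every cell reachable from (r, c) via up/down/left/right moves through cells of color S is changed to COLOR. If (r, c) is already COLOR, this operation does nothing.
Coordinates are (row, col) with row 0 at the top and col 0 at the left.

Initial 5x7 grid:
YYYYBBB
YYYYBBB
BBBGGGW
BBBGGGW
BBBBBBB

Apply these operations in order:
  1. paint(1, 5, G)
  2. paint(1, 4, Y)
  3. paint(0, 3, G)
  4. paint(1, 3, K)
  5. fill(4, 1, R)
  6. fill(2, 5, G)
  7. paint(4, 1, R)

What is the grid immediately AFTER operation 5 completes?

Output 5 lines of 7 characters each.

Answer: YYYGBBB
YYYKYGB
RRRGGGW
RRRGGGW
RRRRRRR

Derivation:
After op 1 paint(1,5,G):
YYYYBBB
YYYYBGB
BBBGGGW
BBBGGGW
BBBBBBB
After op 2 paint(1,4,Y):
YYYYBBB
YYYYYGB
BBBGGGW
BBBGGGW
BBBBBBB
After op 3 paint(0,3,G):
YYYGBBB
YYYYYGB
BBBGGGW
BBBGGGW
BBBBBBB
After op 4 paint(1,3,K):
YYYGBBB
YYYKYGB
BBBGGGW
BBBGGGW
BBBBBBB
After op 5 fill(4,1,R) [13 cells changed]:
YYYGBBB
YYYKYGB
RRRGGGW
RRRGGGW
RRRRRRR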